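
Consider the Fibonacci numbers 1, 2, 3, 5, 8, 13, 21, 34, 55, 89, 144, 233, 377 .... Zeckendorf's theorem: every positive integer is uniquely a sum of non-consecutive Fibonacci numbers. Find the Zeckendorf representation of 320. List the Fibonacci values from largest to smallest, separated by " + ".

Greedy algorithm:
233 ≤ 320 < 377, so take 233; remainder 87
55 ≤ 87 < 89, so take 55; remainder 32
21 ≤ 32 < 34, so take 21; remainder 11
8 ≤ 11 < 13, so take 8; remainder 3
3 ≤ 3 < 5, so take 3; remainder 0
So 320 = 233 + 55 + 21 + 8 + 3, with no two terms consecutive in the sequence.

233 + 55 + 21 + 8 + 3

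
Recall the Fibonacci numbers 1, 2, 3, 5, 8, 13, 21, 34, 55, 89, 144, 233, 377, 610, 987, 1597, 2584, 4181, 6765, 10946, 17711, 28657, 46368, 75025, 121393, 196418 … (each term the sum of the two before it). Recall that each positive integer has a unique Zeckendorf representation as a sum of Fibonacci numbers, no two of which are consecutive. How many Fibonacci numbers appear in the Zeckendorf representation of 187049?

9

187049 − 121393 = 65656
65656 − 46368 = 19288
19288 − 17711 = 1577
1577 − 987 = 590
590 − 377 = 213
213 − 144 = 69
69 − 55 = 14
14 − 13 = 1
1 − 1 = 0
187049 = 121393 + 46368 + 17711 + 987 + 377 + 144 + 55 + 13 + 1, which has 9 terms.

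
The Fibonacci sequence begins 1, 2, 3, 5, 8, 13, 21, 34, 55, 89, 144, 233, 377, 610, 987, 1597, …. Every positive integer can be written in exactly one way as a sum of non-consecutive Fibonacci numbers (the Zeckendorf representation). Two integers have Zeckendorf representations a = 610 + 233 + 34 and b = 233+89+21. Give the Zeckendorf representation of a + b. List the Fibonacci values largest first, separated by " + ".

987 + 233

The two numbers are 877 and 343, so their sum is 1220.
1220: greatest Fibonacci not exceeding it is 987, leaving 233
233: greatest Fibonacci not exceeding it is 233, leaving 0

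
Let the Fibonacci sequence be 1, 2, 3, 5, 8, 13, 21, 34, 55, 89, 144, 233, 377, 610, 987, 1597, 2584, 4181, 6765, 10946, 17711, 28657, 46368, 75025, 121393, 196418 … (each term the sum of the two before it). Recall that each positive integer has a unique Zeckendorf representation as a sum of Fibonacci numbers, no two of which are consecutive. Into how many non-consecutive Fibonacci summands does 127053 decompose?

7

Greedy algorithm:
largest Fibonacci ≤ 127053 is 121393; 127053 − 121393 = 5660
largest Fibonacci ≤ 5660 is 4181; 5660 − 4181 = 1479
largest Fibonacci ≤ 1479 is 987; 1479 − 987 = 492
largest Fibonacci ≤ 492 is 377; 492 − 377 = 115
largest Fibonacci ≤ 115 is 89; 115 − 89 = 26
largest Fibonacci ≤ 26 is 21; 26 − 21 = 5
largest Fibonacci ≤ 5 is 5; 5 − 5 = 0
127053 = 121393 + 4181 + 987 + 377 + 89 + 21 + 5, which has 7 terms.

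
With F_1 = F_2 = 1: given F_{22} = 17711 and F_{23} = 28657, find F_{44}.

By the doubling identity F_{2k} = F_k(2F_{k+1} − F_k): F_{44} = 17711·(2·28657 − 17711) = 17711·39603 = 701408733.

701408733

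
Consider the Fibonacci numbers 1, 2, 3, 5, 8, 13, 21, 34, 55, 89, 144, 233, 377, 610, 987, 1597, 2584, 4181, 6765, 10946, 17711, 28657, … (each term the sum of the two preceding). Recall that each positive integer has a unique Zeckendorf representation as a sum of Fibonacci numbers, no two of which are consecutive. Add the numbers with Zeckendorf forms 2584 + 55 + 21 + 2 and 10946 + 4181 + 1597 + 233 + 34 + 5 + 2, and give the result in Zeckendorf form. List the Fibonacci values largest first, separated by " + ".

17711 + 1597 + 233 + 89 + 21 + 8 + 1

The two numbers are 2662 and 16998, so their sum is 19660.
subtract 17711 from 19660: 1949 remains
subtract 1597 from 1949: 352 remains
subtract 233 from 352: 119 remains
subtract 89 from 119: 30 remains
subtract 21 from 30: 9 remains
subtract 8 from 9: 1 remains
subtract 1 from 1: 0 remains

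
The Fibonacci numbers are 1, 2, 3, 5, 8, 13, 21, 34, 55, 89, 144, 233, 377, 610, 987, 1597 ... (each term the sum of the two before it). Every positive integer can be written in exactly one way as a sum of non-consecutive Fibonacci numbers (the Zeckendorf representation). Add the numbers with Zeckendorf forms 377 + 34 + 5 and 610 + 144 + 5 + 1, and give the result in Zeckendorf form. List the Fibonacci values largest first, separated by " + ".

The two numbers are 416 and 760, so their sum is 1176.
Greedy algorithm:
1176: greatest Fibonacci not exceeding it is 987, leaving 189
189: greatest Fibonacci not exceeding it is 144, leaving 45
45: greatest Fibonacci not exceeding it is 34, leaving 11
11: greatest Fibonacci not exceeding it is 8, leaving 3
3: greatest Fibonacci not exceeding it is 3, leaving 0

987 + 144 + 34 + 8 + 3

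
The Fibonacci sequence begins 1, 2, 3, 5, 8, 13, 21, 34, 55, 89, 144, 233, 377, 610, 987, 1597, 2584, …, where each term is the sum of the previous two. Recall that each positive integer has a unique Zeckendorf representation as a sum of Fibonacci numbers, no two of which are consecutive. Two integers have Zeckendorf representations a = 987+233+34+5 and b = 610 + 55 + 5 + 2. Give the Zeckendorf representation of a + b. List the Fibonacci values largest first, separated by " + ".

1597 + 233 + 89 + 8 + 3 + 1

The two numbers are 1259 and 672, so their sum is 1931.
Greedily peel off the largest Fibonacci term at each step:
1931: greatest Fibonacci not exceeding it is 1597, leaving 334
334: greatest Fibonacci not exceeding it is 233, leaving 101
101: greatest Fibonacci not exceeding it is 89, leaving 12
12: greatest Fibonacci not exceeding it is 8, leaving 4
4: greatest Fibonacci not exceeding it is 3, leaving 1
1: greatest Fibonacci not exceeding it is 1, leaving 0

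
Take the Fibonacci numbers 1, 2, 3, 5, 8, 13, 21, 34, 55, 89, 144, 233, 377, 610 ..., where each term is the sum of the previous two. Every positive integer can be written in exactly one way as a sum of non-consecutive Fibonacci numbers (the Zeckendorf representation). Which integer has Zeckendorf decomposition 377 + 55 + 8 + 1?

377 + 55 + 8 + 1 = 441.

441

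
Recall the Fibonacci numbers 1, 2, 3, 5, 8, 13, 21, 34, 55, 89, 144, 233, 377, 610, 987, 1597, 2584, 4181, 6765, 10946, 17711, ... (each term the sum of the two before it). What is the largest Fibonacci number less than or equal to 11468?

10946 ≤ 11468 < 17711, so the largest Fibonacci number not exceeding 11468 is 10946.

10946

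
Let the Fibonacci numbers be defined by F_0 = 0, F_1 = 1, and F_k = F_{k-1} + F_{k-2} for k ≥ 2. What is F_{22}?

17711

Iterating the recurrence up to F_{15} = 610 and F_{14} = 377:
F_{16} = F_{15} + F_{14} = 610 + 377 = 987
F_{17} = F_{16} + F_{15} = 987 + 610 = 1597
F_{18} = F_{17} + F_{16} = 1597 + 987 = 2584
F_{19} = F_{18} + F_{17} = 2584 + 1597 = 4181
F_{20} = F_{19} + F_{18} = 4181 + 2584 = 6765
F_{21} = F_{20} + F_{19} = 6765 + 4181 = 10946
F_{22} = F_{21} + F_{20} = 10946 + 6765 = 17711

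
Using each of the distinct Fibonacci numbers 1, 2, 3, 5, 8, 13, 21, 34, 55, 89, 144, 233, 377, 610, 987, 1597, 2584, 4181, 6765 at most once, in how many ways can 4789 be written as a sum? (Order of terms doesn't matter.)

21

Starting from the Zeckendorf form and repeatedly splitting a term F_k into F_{k−1} + F_{k−2} (when neither is already used) reaches every representation.
4789 = 4181+377+144+55+21+8+3 = 4181+377+144+55+21+8+2+1 = 2584+1597+377+144+55+21+8+3 = 4181+377+144+55+21+5+3+2+1 = 2584+1597+377+144+55+21+8+2+1 = … (16 more), for 21 in all.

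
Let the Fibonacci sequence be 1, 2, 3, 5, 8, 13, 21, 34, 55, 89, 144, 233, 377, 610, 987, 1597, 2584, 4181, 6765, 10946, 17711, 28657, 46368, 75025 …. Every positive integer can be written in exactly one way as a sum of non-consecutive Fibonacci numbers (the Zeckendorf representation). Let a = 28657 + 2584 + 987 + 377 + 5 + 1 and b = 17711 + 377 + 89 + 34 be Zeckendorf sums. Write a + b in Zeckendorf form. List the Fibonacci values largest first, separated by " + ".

The two numbers are 32611 and 18211, so their sum is 50822.
50822: greatest Fibonacci not exceeding it is 46368, leaving 4454
4454: greatest Fibonacci not exceeding it is 4181, leaving 273
273: greatest Fibonacci not exceeding it is 233, leaving 40
40: greatest Fibonacci not exceeding it is 34, leaving 6
6: greatest Fibonacci not exceeding it is 5, leaving 1
1: greatest Fibonacci not exceeding it is 1, leaving 0

46368 + 4181 + 233 + 34 + 5 + 1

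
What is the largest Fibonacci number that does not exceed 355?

233 ≤ 355 < 377, so the largest Fibonacci number not exceeding 355 is 233.

233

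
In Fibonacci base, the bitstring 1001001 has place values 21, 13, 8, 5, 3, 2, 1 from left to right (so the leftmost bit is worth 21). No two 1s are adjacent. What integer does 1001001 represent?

Summing the place values of the 1 bits: 21 + 5 + 1 = 27.

27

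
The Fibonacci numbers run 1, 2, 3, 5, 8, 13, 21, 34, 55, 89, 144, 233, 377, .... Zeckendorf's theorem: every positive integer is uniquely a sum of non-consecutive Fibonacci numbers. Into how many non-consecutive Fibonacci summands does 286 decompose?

5

Greedily peel off the largest Fibonacci term at each step:
largest Fibonacci ≤ 286 is 233; 286 − 233 = 53
largest Fibonacci ≤ 53 is 34; 53 − 34 = 19
largest Fibonacci ≤ 19 is 13; 19 − 13 = 6
largest Fibonacci ≤ 6 is 5; 6 − 5 = 1
largest Fibonacci ≤ 1 is 1; 1 − 1 = 0
286 = 233 + 34 + 13 + 5 + 1, which has 5 terms.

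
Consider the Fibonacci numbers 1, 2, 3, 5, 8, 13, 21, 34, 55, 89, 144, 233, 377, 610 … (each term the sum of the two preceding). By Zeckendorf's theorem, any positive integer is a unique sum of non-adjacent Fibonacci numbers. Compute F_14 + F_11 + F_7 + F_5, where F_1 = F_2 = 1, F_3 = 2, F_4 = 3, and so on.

484

F_14 + F_11 + F_7 + F_5 = 377 + 89 + 13 + 5 = 484.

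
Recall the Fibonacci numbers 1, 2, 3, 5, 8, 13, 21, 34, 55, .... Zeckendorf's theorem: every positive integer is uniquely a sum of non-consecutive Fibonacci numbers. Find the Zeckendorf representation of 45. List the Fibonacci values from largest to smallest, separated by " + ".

Greedy algorithm:
45: greatest Fibonacci not exceeding it is 34, leaving 11
11: greatest Fibonacci not exceeding it is 8, leaving 3
3: greatest Fibonacci not exceeding it is 3, leaving 0
So 45 = 34 + 8 + 3, with no two terms consecutive in the sequence.

34 + 8 + 3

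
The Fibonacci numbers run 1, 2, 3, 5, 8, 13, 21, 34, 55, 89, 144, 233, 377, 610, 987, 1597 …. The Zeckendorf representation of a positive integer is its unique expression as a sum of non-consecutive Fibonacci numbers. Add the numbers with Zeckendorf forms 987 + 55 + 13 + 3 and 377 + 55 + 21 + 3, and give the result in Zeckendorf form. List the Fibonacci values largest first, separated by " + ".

The two numbers are 1058 and 456, so their sum is 1514.
1514 − 987 = 527
527 − 377 = 150
150 − 144 = 6
6 − 5 = 1
1 − 1 = 0

987 + 377 + 144 + 5 + 1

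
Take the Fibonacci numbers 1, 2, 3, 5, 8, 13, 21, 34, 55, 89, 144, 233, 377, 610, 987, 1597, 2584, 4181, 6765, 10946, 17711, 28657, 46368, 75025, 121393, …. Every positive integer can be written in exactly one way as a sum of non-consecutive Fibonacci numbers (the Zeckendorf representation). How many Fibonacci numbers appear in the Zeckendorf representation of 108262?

6

108262 − 75025 = 33237
33237 − 28657 = 4580
4580 − 4181 = 399
399 − 377 = 22
22 − 21 = 1
1 − 1 = 0
108262 = 75025 + 28657 + 4181 + 377 + 21 + 1, which has 6 terms.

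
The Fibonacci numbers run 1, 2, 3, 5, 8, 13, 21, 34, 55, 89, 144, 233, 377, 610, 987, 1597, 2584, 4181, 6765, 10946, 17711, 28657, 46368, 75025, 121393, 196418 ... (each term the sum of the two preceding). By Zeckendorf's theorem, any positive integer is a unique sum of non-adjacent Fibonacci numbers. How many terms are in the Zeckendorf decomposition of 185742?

185742 − 121393 = 64349
64349 − 46368 = 17981
17981 − 17711 = 270
270 − 233 = 37
37 − 34 = 3
3 − 3 = 0
185742 = 121393 + 46368 + 17711 + 233 + 34 + 3, which has 6 terms.

6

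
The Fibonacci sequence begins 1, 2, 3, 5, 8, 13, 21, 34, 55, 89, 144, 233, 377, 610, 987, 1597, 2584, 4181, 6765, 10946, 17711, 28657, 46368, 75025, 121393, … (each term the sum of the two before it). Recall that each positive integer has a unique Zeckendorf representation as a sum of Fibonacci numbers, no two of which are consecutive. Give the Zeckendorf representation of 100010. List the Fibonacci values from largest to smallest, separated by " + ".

75025 ≤ 100010 < 121393, so take 75025; remainder 24985
17711 ≤ 24985 < 28657, so take 17711; remainder 7274
6765 ≤ 7274 < 10946, so take 6765; remainder 509
377 ≤ 509 < 610, so take 377; remainder 132
89 ≤ 132 < 144, so take 89; remainder 43
34 ≤ 43 < 55, so take 34; remainder 9
8 ≤ 9 < 13, so take 8; remainder 1
1 ≤ 1 < 2, so take 1; remainder 0
So 100010 = 75025 + 17711 + 6765 + 377 + 89 + 34 + 8 + 1, with no two terms consecutive in the sequence.

75025 + 17711 + 6765 + 377 + 89 + 34 + 8 + 1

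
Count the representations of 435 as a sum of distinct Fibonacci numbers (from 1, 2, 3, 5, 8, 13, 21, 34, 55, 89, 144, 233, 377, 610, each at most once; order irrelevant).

435 = 377+55+3 = 377+55+2+1 = 377+34+21+3 = 233+144+55+3 = … (15 more), for 19 in all.

19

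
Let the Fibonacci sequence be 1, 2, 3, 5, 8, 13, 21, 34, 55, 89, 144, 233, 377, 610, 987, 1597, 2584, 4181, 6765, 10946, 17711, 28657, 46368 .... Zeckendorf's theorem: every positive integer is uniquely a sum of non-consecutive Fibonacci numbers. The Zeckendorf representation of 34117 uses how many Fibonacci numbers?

7

Greedily peel off the largest Fibonacci term at each step:
34117 − 28657 = 5460
5460 − 4181 = 1279
1279 − 987 = 292
292 − 233 = 59
59 − 55 = 4
4 − 3 = 1
1 − 1 = 0
34117 = 28657 + 4181 + 987 + 233 + 55 + 3 + 1, which has 7 terms.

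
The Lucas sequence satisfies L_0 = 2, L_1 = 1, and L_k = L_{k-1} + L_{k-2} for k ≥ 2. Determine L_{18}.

Iterating the recurrence up to L_{10} = 123 and L_{9} = 76:
L_{11} = L_{10} + L_{9} = 123 + 76 = 199
L_{12} = L_{11} + L_{10} = 199 + 123 = 322
L_{13} = L_{12} + L_{11} = 322 + 199 = 521
L_{14} = L_{13} + L_{12} = 521 + 322 = 843
L_{15} = L_{14} + L_{13} = 843 + 521 = 1364
L_{16} = L_{15} + L_{14} = 1364 + 843 = 2207
L_{17} = L_{16} + L_{15} = 2207 + 1364 = 3571
L_{18} = L_{17} + L_{16} = 3571 + 2207 = 5778

5778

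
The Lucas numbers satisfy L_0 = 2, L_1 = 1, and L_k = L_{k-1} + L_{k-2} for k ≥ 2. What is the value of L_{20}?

15127

Iterating the recurrence up to L_{15} = 1364 and L_{14} = 843:
L_{16} = L_{15} + L_{14} = 1364 + 843 = 2207
L_{17} = L_{16} + L_{15} = 2207 + 1364 = 3571
L_{18} = L_{17} + L_{16} = 3571 + 2207 = 5778
L_{19} = L_{18} + L_{17} = 5778 + 3571 = 9349
L_{20} = L_{19} + L_{18} = 9349 + 5778 = 15127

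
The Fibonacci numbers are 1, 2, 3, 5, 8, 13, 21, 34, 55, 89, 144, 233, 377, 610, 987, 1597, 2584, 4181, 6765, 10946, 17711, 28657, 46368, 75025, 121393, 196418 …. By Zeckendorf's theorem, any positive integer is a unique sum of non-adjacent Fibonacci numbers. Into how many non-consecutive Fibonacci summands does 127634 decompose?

take 121393 (≤ 127634); 127634 − 121393 = 6241
take 4181 (≤ 6241); 6241 − 4181 = 2060
take 1597 (≤ 2060); 2060 − 1597 = 463
take 377 (≤ 463); 463 − 377 = 86
take 55 (≤ 86); 86 − 55 = 31
take 21 (≤ 31); 31 − 21 = 10
take 8 (≤ 10); 10 − 8 = 2
take 2 (≤ 2); 2 − 2 = 0
127634 = 121393 + 4181 + 1597 + 377 + 55 + 21 + 8 + 2, which has 8 terms.

8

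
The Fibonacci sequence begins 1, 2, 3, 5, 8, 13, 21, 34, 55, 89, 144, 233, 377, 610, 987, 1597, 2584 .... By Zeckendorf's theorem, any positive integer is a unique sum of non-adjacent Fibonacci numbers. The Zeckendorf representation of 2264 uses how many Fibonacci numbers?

Greedily peel off the largest Fibonacci term at each step:
largest Fibonacci ≤ 2264 is 1597; 2264 − 1597 = 667
largest Fibonacci ≤ 667 is 610; 667 − 610 = 57
largest Fibonacci ≤ 57 is 55; 57 − 55 = 2
largest Fibonacci ≤ 2 is 2; 2 − 2 = 0
2264 = 1597 + 610 + 55 + 2, which has 4 terms.

4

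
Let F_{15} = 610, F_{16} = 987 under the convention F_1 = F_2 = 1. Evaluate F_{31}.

By the addition formula F_{m+n} = F_m F_{n+1} + F_{m−1} F_n with m=16, n=15: F_{31} = 987·987 + 610·610 = 974169 + 372100 = 1346269.

1346269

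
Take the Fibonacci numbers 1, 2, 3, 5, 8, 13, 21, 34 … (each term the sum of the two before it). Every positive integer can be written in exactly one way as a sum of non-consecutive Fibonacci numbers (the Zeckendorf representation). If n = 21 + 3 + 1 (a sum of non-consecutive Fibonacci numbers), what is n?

21 + 3 + 1 = 25.

25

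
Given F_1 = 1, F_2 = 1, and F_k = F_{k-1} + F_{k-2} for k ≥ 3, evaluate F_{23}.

28657

Iterating the recurrence up to F_{19} = 4181 and F_{18} = 2584:
F_{20} = F_{19} + F_{18} = 4181 + 2584 = 6765
F_{21} = F_{20} + F_{19} = 6765 + 4181 = 10946
F_{22} = F_{21} + F_{20} = 10946 + 6765 = 17711
F_{23} = F_{22} + F_{21} = 17711 + 10946 = 28657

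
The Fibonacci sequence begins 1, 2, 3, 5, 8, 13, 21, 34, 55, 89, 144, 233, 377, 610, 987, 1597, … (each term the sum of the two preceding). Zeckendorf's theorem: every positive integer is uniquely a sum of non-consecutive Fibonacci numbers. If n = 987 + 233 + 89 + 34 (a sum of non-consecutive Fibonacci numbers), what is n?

987 + 233 + 89 + 34 = 1343.

1343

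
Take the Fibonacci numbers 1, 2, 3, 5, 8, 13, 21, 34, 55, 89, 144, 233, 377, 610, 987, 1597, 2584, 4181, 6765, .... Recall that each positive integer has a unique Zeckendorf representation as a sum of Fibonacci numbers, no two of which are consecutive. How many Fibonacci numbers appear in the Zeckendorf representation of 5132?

7

subtract 4181 from 5132: 951 remains
subtract 610 from 951: 341 remains
subtract 233 from 341: 108 remains
subtract 89 from 108: 19 remains
subtract 13 from 19: 6 remains
subtract 5 from 6: 1 remains
subtract 1 from 1: 0 remains
5132 = 4181 + 610 + 233 + 89 + 13 + 5 + 1, which has 7 terms.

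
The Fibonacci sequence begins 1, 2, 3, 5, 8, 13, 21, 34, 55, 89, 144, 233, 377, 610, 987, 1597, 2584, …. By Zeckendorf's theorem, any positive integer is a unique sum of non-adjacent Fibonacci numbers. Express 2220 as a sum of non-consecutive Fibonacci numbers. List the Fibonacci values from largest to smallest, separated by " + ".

Greedy algorithm:
2220: greatest Fibonacci not exceeding it is 1597, leaving 623
623: greatest Fibonacci not exceeding it is 610, leaving 13
13: greatest Fibonacci not exceeding it is 13, leaving 0
So 2220 = 1597 + 610 + 13, with no two terms consecutive in the sequence.

1597 + 610 + 13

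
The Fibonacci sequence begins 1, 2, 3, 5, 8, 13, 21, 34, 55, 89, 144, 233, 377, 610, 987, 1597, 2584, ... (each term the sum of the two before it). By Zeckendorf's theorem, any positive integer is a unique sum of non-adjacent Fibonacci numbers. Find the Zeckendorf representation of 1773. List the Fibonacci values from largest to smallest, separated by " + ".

1597 + 144 + 21 + 8 + 3

subtract 1597 from 1773: 176 remains
subtract 144 from 176: 32 remains
subtract 21 from 32: 11 remains
subtract 8 from 11: 3 remains
subtract 3 from 3: 0 remains
So 1773 = 1597 + 144 + 21 + 8 + 3, with no two terms consecutive in the sequence.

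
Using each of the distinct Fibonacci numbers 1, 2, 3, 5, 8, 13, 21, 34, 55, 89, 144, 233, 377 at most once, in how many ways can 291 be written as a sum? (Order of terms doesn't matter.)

Each representation comes from the Zeckendorf form by replacing some F_k with F_{k−1} + F_{k−2} where possible.
291 = 233+55+3 = 233+55+2+1 = 233+34+21+3 = 144+89+55+3 = … (10 more), for 14 in all.

14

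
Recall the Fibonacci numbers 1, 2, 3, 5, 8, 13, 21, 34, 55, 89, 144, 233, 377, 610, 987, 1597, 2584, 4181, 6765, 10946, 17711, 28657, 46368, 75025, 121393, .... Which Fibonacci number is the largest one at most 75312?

75025

75025 ≤ 75312 < 121393, so the largest Fibonacci number not exceeding 75312 is 75025.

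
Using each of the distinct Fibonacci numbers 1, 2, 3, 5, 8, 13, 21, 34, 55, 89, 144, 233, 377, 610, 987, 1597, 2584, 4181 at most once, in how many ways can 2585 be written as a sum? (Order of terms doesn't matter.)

8

Each representation comes from the Zeckendorf form by replacing some F_k with F_{k−1} + F_{k−2} where possible.
2585 = 2584+1 = 1597+987+1 = 1597+610+377+1 = 1597+610+233+144+1 = 1597+610+233+89+55+1 = … (3 more), for 8 in all.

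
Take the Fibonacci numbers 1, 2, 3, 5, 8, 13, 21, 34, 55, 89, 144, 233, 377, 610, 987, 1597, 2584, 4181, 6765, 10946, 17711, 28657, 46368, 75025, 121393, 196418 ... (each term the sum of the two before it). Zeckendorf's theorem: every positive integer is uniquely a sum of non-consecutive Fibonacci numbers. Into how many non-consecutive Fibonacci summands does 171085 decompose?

8

Greedily peel off the largest Fibonacci term at each step:
subtract 121393 from 171085: 49692 remains
subtract 46368 from 49692: 3324 remains
subtract 2584 from 3324: 740 remains
subtract 610 from 740: 130 remains
subtract 89 from 130: 41 remains
subtract 34 from 41: 7 remains
subtract 5 from 7: 2 remains
subtract 2 from 2: 0 remains
171085 = 121393 + 46368 + 2584 + 610 + 89 + 34 + 5 + 2, which has 8 terms.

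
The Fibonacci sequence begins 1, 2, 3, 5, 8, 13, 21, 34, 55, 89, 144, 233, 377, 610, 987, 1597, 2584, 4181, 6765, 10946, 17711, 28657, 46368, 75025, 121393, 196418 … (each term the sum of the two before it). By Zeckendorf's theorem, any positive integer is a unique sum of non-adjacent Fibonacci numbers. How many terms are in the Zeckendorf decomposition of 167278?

121393 ≤ 167278 < 196418, so take 121393; remainder 45885
28657 ≤ 45885 < 46368, so take 28657; remainder 17228
10946 ≤ 17228 < 17711, so take 10946; remainder 6282
4181 ≤ 6282 < 6765, so take 4181; remainder 2101
1597 ≤ 2101 < 2584, so take 1597; remainder 504
377 ≤ 504 < 610, so take 377; remainder 127
89 ≤ 127 < 144, so take 89; remainder 38
34 ≤ 38 < 55, so take 34; remainder 4
3 ≤ 4 < 5, so take 3; remainder 1
1 ≤ 1 < 2, so take 1; remainder 0
167278 = 121393 + 28657 + 10946 + 4181 + 1597 + 377 + 89 + 34 + 3 + 1, which has 10 terms.

10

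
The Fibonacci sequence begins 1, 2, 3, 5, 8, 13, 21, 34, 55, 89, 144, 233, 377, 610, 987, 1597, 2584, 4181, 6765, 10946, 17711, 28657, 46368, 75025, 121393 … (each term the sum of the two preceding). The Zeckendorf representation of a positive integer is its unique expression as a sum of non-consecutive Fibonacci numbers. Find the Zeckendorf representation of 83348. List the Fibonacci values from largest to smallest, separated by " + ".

Greedy algorithm:
subtract 75025 from 83348: 8323 remains
subtract 6765 from 8323: 1558 remains
subtract 987 from 1558: 571 remains
subtract 377 from 571: 194 remains
subtract 144 from 194: 50 remains
subtract 34 from 50: 16 remains
subtract 13 from 16: 3 remains
subtract 3 from 3: 0 remains
So 83348 = 75025 + 6765 + 987 + 377 + 144 + 34 + 13 + 3, with no two terms consecutive in the sequence.

75025 + 6765 + 987 + 377 + 144 + 34 + 13 + 3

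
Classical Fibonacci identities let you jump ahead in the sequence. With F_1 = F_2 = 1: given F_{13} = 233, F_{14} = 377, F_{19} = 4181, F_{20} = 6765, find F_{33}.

By the addition formula F_{m+n} = F_m F_{n+1} + F_{m−1} F_n with m=20, n=13: F_{33} = 6765·377 + 4181·233 = 2550405 + 974173 = 3524578.

3524578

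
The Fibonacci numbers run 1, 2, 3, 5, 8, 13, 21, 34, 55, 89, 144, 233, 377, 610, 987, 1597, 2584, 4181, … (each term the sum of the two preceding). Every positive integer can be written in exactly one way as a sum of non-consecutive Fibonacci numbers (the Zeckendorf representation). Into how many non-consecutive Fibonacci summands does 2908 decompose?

4

take 2584 (≤ 2908); 2908 − 2584 = 324
take 233 (≤ 324); 324 − 233 = 91
take 89 (≤ 91); 91 − 89 = 2
take 2 (≤ 2); 2 − 2 = 0
2908 = 2584 + 233 + 89 + 2, which has 4 terms.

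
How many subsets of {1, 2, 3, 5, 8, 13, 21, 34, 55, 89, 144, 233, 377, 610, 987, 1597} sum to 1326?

1326 = 987+233+89+13+3+1 = 987+233+89+8+5+3+1 = 987+233+55+34+13+3+1 = 610+377+233+89+13+3+1 = 987+233+55+34+8+5+3+1 = … (11 more), for 16 in all.

16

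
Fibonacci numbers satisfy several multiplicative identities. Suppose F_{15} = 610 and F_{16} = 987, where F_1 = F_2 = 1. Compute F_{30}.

832040

By the doubling identity F_{2k} = F_k(2F_{k+1} − F_k): F_{30} = 610·(2·987 − 610) = 610·1364 = 832040.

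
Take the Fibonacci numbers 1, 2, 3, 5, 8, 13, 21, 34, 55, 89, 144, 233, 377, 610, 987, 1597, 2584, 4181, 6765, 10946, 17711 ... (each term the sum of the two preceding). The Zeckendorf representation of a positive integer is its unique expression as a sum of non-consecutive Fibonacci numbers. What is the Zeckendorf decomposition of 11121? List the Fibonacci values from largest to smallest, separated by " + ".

10946 + 144 + 21 + 8 + 2

largest Fibonacci ≤ 11121 is 10946; 11121 − 10946 = 175
largest Fibonacci ≤ 175 is 144; 175 − 144 = 31
largest Fibonacci ≤ 31 is 21; 31 − 21 = 10
largest Fibonacci ≤ 10 is 8; 10 − 8 = 2
largest Fibonacci ≤ 2 is 2; 2 − 2 = 0
So 11121 = 10946 + 144 + 21 + 8 + 2, with no two terms consecutive in the sequence.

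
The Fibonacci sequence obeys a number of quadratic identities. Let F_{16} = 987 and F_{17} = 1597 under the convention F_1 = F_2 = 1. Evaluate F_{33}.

3524578

By F_{2k+1} = F_k² + F_{k+1}²: F_{33} = 987² + 1597² = 974169 + 2550409 = 3524578.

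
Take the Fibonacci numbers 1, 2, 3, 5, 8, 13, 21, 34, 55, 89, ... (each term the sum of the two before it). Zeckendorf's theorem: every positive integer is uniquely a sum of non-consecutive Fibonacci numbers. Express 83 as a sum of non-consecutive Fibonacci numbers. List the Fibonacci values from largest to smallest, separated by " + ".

55 + 21 + 5 + 2

take 55 (≤ 83); 83 − 55 = 28
take 21 (≤ 28); 28 − 21 = 7
take 5 (≤ 7); 7 − 5 = 2
take 2 (≤ 2); 2 − 2 = 0
So 83 = 55 + 21 + 5 + 2, with no two terms consecutive in the sequence.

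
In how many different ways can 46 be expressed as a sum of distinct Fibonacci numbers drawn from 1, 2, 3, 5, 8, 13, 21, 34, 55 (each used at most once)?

46 = 34+8+3+1 = 21+13+8+3+1 — 2 representations.

2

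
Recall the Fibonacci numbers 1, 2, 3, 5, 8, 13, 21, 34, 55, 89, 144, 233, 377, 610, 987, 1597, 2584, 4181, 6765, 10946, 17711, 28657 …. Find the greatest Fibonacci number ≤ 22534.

17711

17711 ≤ 22534 < 28657, so the largest Fibonacci number not exceeding 22534 is 17711.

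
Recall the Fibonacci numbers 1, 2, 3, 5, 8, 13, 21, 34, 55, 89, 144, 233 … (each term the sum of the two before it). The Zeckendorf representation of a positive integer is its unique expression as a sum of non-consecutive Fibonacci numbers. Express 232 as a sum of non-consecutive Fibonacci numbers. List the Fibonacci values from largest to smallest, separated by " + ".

144 + 55 + 21 + 8 + 3 + 1

subtract 144 from 232: 88 remains
subtract 55 from 88: 33 remains
subtract 21 from 33: 12 remains
subtract 8 from 12: 4 remains
subtract 3 from 4: 1 remains
subtract 1 from 1: 0 remains
So 232 = 144 + 55 + 21 + 8 + 3 + 1, with no two terms consecutive in the sequence.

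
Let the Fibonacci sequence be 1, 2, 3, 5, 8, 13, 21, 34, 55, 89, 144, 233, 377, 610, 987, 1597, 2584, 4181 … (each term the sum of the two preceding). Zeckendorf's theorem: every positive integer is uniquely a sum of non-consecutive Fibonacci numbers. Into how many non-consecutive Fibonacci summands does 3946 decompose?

Greedily peel off the largest Fibonacci term at each step:
3946: greatest Fibonacci not exceeding it is 2584, leaving 1362
1362: greatest Fibonacci not exceeding it is 987, leaving 375
375: greatest Fibonacci not exceeding it is 233, leaving 142
142: greatest Fibonacci not exceeding it is 89, leaving 53
53: greatest Fibonacci not exceeding it is 34, leaving 19
19: greatest Fibonacci not exceeding it is 13, leaving 6
6: greatest Fibonacci not exceeding it is 5, leaving 1
1: greatest Fibonacci not exceeding it is 1, leaving 0
3946 = 2584 + 987 + 233 + 89 + 34 + 13 + 5 + 1, which has 8 terms.

8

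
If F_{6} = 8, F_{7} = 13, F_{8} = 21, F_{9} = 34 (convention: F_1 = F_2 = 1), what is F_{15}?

By the addition formula F_{m+n} = F_m F_{n+1} + F_{m−1} F_n with m=9, n=6: F_{15} = 34·13 + 21·8 = 442 + 168 = 610.

610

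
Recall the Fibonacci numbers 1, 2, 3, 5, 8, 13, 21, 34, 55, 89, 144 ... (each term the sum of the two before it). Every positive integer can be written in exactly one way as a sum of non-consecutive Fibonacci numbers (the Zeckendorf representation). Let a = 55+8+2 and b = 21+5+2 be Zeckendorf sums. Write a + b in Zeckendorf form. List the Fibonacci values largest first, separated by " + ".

89 + 3 + 1

The two numbers are 65 and 28, so their sum is 93.
take 89 (≤ 93); 93 − 89 = 4
take 3 (≤ 4); 4 − 3 = 1
take 1 (≤ 1); 1 − 1 = 0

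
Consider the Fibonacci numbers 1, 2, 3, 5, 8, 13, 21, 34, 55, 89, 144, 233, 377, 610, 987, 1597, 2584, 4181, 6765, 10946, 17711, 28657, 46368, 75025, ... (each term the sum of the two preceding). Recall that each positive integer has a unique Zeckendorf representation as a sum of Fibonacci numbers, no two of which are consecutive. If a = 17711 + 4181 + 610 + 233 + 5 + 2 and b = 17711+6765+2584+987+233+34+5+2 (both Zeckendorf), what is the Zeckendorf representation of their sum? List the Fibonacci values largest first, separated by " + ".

46368 + 4181 + 377 + 89 + 34 + 13 + 1

The two numbers are 22742 and 28321, so their sum is 51063.
Greedy algorithm:
51063 − 46368 = 4695
4695 − 4181 = 514
514 − 377 = 137
137 − 89 = 48
48 − 34 = 14
14 − 13 = 1
1 − 1 = 0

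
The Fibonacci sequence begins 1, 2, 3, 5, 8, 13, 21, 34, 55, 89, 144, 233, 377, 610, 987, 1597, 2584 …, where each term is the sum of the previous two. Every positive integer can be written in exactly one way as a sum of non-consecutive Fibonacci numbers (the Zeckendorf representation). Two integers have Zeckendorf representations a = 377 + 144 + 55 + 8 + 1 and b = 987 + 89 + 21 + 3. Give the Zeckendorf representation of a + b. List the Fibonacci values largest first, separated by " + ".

1597 + 55 + 21 + 8 + 3 + 1

The two numbers are 585 and 1100, so their sum is 1685.
Greedily peel off the largest Fibonacci term at each step:
1597 ≤ 1685 < 2584, so take 1597; remainder 88
55 ≤ 88 < 89, so take 55; remainder 33
21 ≤ 33 < 34, so take 21; remainder 12
8 ≤ 12 < 13, so take 8; remainder 4
3 ≤ 4 < 5, so take 3; remainder 1
1 ≤ 1 < 2, so take 1; remainder 0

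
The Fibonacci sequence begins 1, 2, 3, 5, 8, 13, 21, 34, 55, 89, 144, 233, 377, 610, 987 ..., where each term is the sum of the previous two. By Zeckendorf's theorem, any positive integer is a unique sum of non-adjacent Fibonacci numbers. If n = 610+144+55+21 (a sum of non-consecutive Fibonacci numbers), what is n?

610+144+55+21 = 830.

830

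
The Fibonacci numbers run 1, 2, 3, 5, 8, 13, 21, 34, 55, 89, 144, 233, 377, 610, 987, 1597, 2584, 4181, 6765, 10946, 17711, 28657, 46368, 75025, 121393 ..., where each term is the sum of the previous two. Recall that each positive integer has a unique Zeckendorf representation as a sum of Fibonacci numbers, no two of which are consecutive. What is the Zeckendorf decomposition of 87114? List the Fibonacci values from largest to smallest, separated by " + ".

75025 + 10946 + 987 + 144 + 8 + 3 + 1

Repeatedly subtract the largest Fibonacci number that fits:
take 75025 (≤ 87114); 87114 − 75025 = 12089
take 10946 (≤ 12089); 12089 − 10946 = 1143
take 987 (≤ 1143); 1143 − 987 = 156
take 144 (≤ 156); 156 − 144 = 12
take 8 (≤ 12); 12 − 8 = 4
take 3 (≤ 4); 4 − 3 = 1
take 1 (≤ 1); 1 − 1 = 0
So 87114 = 75025 + 10946 + 987 + 144 + 8 + 3 + 1, with no two terms consecutive in the sequence.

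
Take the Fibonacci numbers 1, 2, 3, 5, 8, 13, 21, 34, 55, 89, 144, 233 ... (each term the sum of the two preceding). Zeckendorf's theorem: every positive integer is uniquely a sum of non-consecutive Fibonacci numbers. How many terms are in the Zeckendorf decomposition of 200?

Greedily peel off the largest Fibonacci term at each step:
144 ≤ 200 < 233, so take 144; remainder 56
55 ≤ 56 < 89, so take 55; remainder 1
1 ≤ 1 < 2, so take 1; remainder 0
200 = 144 + 55 + 1, which has 3 terms.

3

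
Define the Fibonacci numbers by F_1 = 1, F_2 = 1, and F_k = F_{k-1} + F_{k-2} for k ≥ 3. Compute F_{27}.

Iterating the recurrence up to F_{19} = 4181 and F_{18} = 2584:
F_{20} = F_{19} + F_{18} = 4181 + 2584 = 6765
F_{21} = F_{20} + F_{19} = 6765 + 4181 = 10946
F_{22} = F_{21} + F_{20} = 10946 + 6765 = 17711
F_{23} = F_{22} + F_{21} = 17711 + 10946 = 28657
F_{24} = F_{23} + F_{22} = 28657 + 17711 = 46368
F_{25} = F_{24} + F_{23} = 46368 + 28657 = 75025
F_{26} = F_{25} + F_{24} = 75025 + 46368 = 121393
F_{27} = F_{26} + F_{25} = 121393 + 75025 = 196418

196418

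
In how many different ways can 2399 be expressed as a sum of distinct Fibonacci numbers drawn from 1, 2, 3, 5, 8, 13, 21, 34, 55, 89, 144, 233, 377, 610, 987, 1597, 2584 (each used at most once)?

Starting from the Zeckendorf form and repeatedly splitting a term F_k into F_{k−1} + F_{k−2} (when neither is already used) reaches every representation.
2399 = 1597+610+144+34+13+1 = 1597+610+144+34+8+5+1 = 1597+610+89+55+34+13+1 = 1597+377+233+144+34+13+1 = 1597+610+144+34+8+3+2+1 = … (25 more), for 30 in all.

30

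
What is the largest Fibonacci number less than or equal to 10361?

6765

6765 ≤ 10361 < 10946, so the largest Fibonacci number not exceeding 10361 is 6765.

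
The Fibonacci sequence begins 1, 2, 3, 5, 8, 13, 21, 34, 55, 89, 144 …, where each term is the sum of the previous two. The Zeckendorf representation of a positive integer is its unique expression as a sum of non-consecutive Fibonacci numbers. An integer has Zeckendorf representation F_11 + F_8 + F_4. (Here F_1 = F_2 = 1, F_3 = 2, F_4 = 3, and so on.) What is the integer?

F_11 + F_8 + F_4 = 89 + 21 + 3 = 113.

113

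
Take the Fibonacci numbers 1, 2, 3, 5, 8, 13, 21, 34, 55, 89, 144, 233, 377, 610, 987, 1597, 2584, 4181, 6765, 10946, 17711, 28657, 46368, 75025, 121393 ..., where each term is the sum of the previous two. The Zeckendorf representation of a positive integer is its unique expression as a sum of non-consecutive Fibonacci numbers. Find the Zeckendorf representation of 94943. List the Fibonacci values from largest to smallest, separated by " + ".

Repeatedly subtract the largest Fibonacci number that fits:
largest Fibonacci ≤ 94943 is 75025; 94943 − 75025 = 19918
largest Fibonacci ≤ 19918 is 17711; 19918 − 17711 = 2207
largest Fibonacci ≤ 2207 is 1597; 2207 − 1597 = 610
largest Fibonacci ≤ 610 is 610; 610 − 610 = 0
So 94943 = 75025 + 17711 + 1597 + 610, with no two terms consecutive in the sequence.

75025 + 17711 + 1597 + 610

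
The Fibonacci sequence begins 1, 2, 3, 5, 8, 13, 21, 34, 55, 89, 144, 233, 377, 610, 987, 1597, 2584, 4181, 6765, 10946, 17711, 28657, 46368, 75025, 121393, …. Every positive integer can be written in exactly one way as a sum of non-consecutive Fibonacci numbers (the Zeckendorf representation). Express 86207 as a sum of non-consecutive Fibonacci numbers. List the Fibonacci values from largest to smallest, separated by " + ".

75025 + 10946 + 233 + 3

86207 − 75025 = 11182
11182 − 10946 = 236
236 − 233 = 3
3 − 3 = 0
So 86207 = 75025 + 10946 + 233 + 3, with no two terms consecutive in the sequence.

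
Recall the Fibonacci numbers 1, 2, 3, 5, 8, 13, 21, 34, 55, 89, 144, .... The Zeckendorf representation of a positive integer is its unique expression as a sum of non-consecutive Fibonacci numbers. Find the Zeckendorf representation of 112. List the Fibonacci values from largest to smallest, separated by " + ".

89 + 21 + 2

Repeatedly subtract the largest Fibonacci number that fits:
take 89 (≤ 112); 112 − 89 = 23
take 21 (≤ 23); 23 − 21 = 2
take 2 (≤ 2); 2 − 2 = 0
So 112 = 89 + 21 + 2, with no two terms consecutive in the sequence.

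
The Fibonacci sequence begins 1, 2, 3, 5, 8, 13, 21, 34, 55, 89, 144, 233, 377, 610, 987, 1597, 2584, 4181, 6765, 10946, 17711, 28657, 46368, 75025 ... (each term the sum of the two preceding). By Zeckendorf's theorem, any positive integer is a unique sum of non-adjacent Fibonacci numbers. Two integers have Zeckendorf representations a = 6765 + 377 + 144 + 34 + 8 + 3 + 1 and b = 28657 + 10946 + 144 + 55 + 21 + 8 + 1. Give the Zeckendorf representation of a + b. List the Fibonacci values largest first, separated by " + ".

The two numbers are 7332 and 39832, so their sum is 47164.
largest Fibonacci ≤ 47164 is 46368; 47164 − 46368 = 796
largest Fibonacci ≤ 796 is 610; 796 − 610 = 186
largest Fibonacci ≤ 186 is 144; 186 − 144 = 42
largest Fibonacci ≤ 42 is 34; 42 − 34 = 8
largest Fibonacci ≤ 8 is 8; 8 − 8 = 0

46368 + 610 + 144 + 34 + 8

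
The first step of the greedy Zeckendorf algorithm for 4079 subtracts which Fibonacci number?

2584

2584 ≤ 4079 < 4181, so the largest Fibonacci number not exceeding 4079 is 2584.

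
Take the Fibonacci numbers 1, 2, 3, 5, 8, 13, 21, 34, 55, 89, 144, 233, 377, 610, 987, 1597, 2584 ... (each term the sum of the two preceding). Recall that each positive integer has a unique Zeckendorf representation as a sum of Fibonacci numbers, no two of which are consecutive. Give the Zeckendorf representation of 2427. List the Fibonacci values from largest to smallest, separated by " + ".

1597 + 610 + 144 + 55 + 21

2427 − 1597 = 830
830 − 610 = 220
220 − 144 = 76
76 − 55 = 21
21 − 21 = 0
So 2427 = 1597 + 610 + 144 + 55 + 21, with no two terms consecutive in the sequence.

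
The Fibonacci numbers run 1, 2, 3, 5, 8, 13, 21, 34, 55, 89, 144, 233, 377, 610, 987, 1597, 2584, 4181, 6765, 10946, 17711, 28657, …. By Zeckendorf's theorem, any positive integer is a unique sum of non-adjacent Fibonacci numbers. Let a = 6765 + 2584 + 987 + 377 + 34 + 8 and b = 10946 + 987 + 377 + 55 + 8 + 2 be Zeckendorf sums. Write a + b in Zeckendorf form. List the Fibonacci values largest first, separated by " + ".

17711 + 4181 + 987 + 233 + 13 + 5

The two numbers are 10755 and 12375, so their sum is 23130.
Greedily peel off the largest Fibonacci term at each step:
largest Fibonacci ≤ 23130 is 17711; 23130 − 17711 = 5419
largest Fibonacci ≤ 5419 is 4181; 5419 − 4181 = 1238
largest Fibonacci ≤ 1238 is 987; 1238 − 987 = 251
largest Fibonacci ≤ 251 is 233; 251 − 233 = 18
largest Fibonacci ≤ 18 is 13; 18 − 13 = 5
largest Fibonacci ≤ 5 is 5; 5 − 5 = 0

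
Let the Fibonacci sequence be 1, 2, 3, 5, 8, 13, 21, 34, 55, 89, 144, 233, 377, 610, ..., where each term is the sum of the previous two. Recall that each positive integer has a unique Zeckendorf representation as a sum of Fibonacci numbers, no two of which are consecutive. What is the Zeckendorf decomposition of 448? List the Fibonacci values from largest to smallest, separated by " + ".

Greedy algorithm:
subtract 377 from 448: 71 remains
subtract 55 from 71: 16 remains
subtract 13 from 16: 3 remains
subtract 3 from 3: 0 remains
So 448 = 377 + 55 + 13 + 3, with no two terms consecutive in the sequence.

377 + 55 + 13 + 3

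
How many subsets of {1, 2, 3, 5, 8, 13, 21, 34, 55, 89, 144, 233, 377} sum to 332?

10

332 = 233+89+8+2 = 233+89+5+3+2 = 233+55+34+8+2 = … (7 more), for 10 in all.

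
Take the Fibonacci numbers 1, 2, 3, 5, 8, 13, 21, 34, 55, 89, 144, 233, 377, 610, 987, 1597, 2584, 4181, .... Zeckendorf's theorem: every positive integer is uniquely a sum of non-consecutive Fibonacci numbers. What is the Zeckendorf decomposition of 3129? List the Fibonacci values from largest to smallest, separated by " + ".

2584 ≤ 3129 < 4181, so take 2584; remainder 545
377 ≤ 545 < 610, so take 377; remainder 168
144 ≤ 168 < 233, so take 144; remainder 24
21 ≤ 24 < 34, so take 21; remainder 3
3 ≤ 3 < 5, so take 3; remainder 0
So 3129 = 2584 + 377 + 144 + 21 + 3, with no two terms consecutive in the sequence.

2584 + 377 + 144 + 21 + 3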